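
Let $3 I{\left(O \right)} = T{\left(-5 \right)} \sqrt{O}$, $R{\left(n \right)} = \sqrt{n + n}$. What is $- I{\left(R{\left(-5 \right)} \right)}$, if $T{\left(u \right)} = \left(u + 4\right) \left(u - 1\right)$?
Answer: $- 2 \sqrt[4]{-10} \approx -2.5149 - 2.5149 i$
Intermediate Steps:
$T{\left(u \right)} = \left(-1 + u\right) \left(4 + u\right)$ ($T{\left(u \right)} = \left(4 + u\right) \left(-1 + u\right) = \left(-1 + u\right) \left(4 + u\right)$)
$R{\left(n \right)} = \sqrt{2} \sqrt{n}$ ($R{\left(n \right)} = \sqrt{2 n} = \sqrt{2} \sqrt{n}$)
$I{\left(O \right)} = 2 \sqrt{O}$ ($I{\left(O \right)} = \frac{\left(-4 + \left(-5\right)^{2} + 3 \left(-5\right)\right) \sqrt{O}}{3} = \frac{\left(-4 + 25 - 15\right) \sqrt{O}}{3} = \frac{6 \sqrt{O}}{3} = 2 \sqrt{O}$)
$- I{\left(R{\left(-5 \right)} \right)} = - 2 \sqrt{\sqrt{2} \sqrt{-5}} = - 2 \sqrt{\sqrt{2} i \sqrt{5}} = - 2 \sqrt{i \sqrt{10}} = - 2 \sqrt[4]{10} \sqrt{i}$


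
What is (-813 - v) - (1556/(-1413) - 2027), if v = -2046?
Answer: 4607936/1413 ≈ 3261.1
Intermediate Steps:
(-813 - v) - (1556/(-1413) - 2027) = (-813 - 1*(-2046)) - (1556/(-1413) - 2027) = (-813 + 2046) - (1556*(-1/1413) - 2027) = 1233 - (-1556/1413 - 2027) = 1233 - 1*(-2865707/1413) = 1233 + 2865707/1413 = 4607936/1413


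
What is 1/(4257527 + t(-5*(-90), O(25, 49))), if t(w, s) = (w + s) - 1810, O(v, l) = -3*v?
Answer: 1/4256092 ≈ 2.3496e-7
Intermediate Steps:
t(w, s) = -1810 + s + w (t(w, s) = (s + w) - 1810 = -1810 + s + w)
1/(4257527 + t(-5*(-90), O(25, 49))) = 1/(4257527 + (-1810 - 3*25 - 5*(-90))) = 1/(4257527 + (-1810 - 75 + 450)) = 1/(4257527 - 1435) = 1/4256092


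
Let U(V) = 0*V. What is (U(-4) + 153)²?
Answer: 23409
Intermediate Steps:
U(V) = 0
(U(-4) + 153)² = (0 + 153)² = 153² = 23409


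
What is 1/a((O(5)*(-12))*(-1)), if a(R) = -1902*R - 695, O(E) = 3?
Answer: -1/69167 ≈ -1.4458e-5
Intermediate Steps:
a(R) = -695 - 1902*R
1/a((O(5)*(-12))*(-1)) = 1/(-695 - 1902*3*(-12)*(-1)) = 1/(-695 - (-68472)*(-1)) = 1/(-695 - 1902*36) = 1/(-695 - 68472) = 1/(-69167) = -1/69167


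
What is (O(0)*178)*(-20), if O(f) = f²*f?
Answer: 0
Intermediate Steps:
O(f) = f³
(O(0)*178)*(-20) = (0³*178)*(-20) = (0*178)*(-20) = 0*(-20) = 0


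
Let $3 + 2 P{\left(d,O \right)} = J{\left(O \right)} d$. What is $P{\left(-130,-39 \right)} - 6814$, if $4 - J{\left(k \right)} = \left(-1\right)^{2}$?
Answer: $- \frac{14021}{2} \approx -7010.5$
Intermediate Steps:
$J{\left(k \right)} = 3$ ($J{\left(k \right)} = 4 - \left(-1\right)^{2} = 4 - 1 = 3$)
$P{\left(d,O \right)} = - \frac{3}{2} + \frac{3 d}{2}$
$P{\left(-130,-39 \right)} - 6814 = \left(- \frac{3}{2} + \frac{3}{2} \left(-130\right)\right) - 6814 = \left(- \frac{3}{2} - 195\right) - 6814 = - \frac{393}{2} - 6814 = - \frac{14021}{2}$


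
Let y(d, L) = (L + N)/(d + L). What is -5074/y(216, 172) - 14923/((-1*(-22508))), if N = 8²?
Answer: -187776659/22508 ≈ -8342.7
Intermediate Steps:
N = 64
y(d, L) = (64 + L)/(L + d) (y(d, L) = (L + 64)/(d + L) = (64 + L)/(L + d))
-5074/y(216, 172) - 14923/((-1*(-22508))) = -5074*(172 + 216)/(64 + 172) - 14923/((-1*(-22508))) = -5074/(236/388) - 14923/22508 = -5074/((1/388)*236) - 14923*1/22508 = -5074/59/97 - 14923/22508 = -5074*97/59 - 14923/22508 = -8342 - 14923/22508 = -187776659/22508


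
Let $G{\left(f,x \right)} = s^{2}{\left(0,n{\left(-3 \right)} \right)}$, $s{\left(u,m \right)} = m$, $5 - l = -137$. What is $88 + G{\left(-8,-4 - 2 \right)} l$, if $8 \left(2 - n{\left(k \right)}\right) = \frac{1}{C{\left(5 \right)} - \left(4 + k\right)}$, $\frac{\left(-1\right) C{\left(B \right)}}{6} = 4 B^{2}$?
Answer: $\frac{7583696935}{11558432} \approx 656.12$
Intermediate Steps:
$l = 142$ ($l = 5 - -137 = 5 + 137 = 142$)
$C{\left(B \right)} = - 24 B^{2}$ ($C{\left(B \right)} = - 6 \cdot 4 B^{2} = - 24 B^{2}$)
$n{\left(k \right)} = 2 - \frac{1}{8 \left(-604 - k\right)}$ ($n{\left(k \right)} = 2 - \frac{1}{8 \left(- 24 \cdot 5^{2} - \left(4 + k\right)\right)} = 2 - \frac{1}{8 \left(\left(-24\right) 25 - \left(4 + k\right)\right)} = 2 - \frac{1}{8 \left(-600 - \left(4 + k\right)\right)} = 2 - \frac{1}{8 \left(-604 - k\right)}$)
$G{\left(f,x \right)} = \frac{92486689}{23116864}$ ($G{\left(f,x \right)} = \left(\frac{9665 + 16 \left(-3\right)}{8 \left(604 - 3\right)}\right)^{2} = \left(\frac{9665 - 48}{8 \cdot 601}\right)^{2} = \left(\frac{1}{8} \cdot \frac{1}{601} \cdot 9617\right)^{2} = \left(\frac{9617}{4808}\right)^{2} = \frac{92486689}{23116864}$)
$88 + G{\left(-8,-4 - 2 \right)} l = 88 + \frac{92486689}{23116864} \cdot 142 = 88 + \frac{6566554919}{11558432} = \frac{7583696935}{11558432}$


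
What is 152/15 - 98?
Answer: -1318/15 ≈ -87.867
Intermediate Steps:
152/15 - 98 = -1318/15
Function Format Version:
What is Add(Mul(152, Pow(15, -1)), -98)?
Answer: Rational(-1318, 15) ≈ -87.867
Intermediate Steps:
Add(Mul(152, Pow(15, -1)), -98) = Add(Mul(152, Rational(1, 15)), -98) = Add(Rational(152, 15), -98) = Rational(-1318, 15)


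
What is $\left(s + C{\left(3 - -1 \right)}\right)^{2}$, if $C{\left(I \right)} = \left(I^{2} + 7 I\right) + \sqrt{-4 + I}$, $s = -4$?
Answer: $1600$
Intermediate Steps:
$C{\left(I \right)} = I^{2} + \sqrt{-4 + I} + 7 I$
$\left(s + C{\left(3 - -1 \right)}\right)^{2} = \left(-4 + \left(\left(3 - -1\right)^{2} + \sqrt{-4 + \left(3 - -1\right)} + 7 \left(3 - -1\right)\right)\right)^{2} = \left(-4 + \left(\left(3 + 1\right)^{2} + \sqrt{-4 + \left(3 + 1\right)} + 7 \left(3 + 1\right)\right)\right)^{2} = \left(-4 + \left(4^{2} + \sqrt{-4 + 4} + 7 \cdot 4\right)\right)^{2} = \left(-4 + \left(16 + \sqrt{0} + 28\right)\right)^{2} = \left(-4 + \left(16 + 0 + 28\right)\right)^{2} = \left(-4 + 44\right)^{2} = 40^{2} = 1600$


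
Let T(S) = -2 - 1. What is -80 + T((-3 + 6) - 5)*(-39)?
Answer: 37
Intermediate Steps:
T(S) = -3
-80 + T((-3 + 6) - 5)*(-39) = -80 - 3*(-39) = -80 + 117 = 37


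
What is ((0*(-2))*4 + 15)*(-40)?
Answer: -600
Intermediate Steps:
((0*(-2))*4 + 15)*(-40) = (0*4 + 15)*(-40) = (0 + 15)*(-40) = 15*(-40) = -600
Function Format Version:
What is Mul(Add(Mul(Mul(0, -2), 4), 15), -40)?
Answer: -600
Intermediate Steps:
Mul(Add(Mul(Mul(0, -2), 4), 15), -40) = Mul(Add(Mul(0, 4), 15), -40) = Mul(Add(0, 15), -40) = Mul(15, -40) = -600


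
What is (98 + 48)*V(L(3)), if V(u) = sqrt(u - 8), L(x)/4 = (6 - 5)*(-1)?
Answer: 292*I*sqrt(3) ≈ 505.76*I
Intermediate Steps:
L(x) = -4 (L(x) = 4*((6 - 5)*(-1)) = 4*(1*(-1)) = 4*(-1) = -4)
V(u) = sqrt(-8 + u)
(98 + 48)*V(L(3)) = (98 + 48)*sqrt(-8 - 4) = 146*sqrt(-12) = 146*(2*I*sqrt(3)) = 292*I*sqrt(3)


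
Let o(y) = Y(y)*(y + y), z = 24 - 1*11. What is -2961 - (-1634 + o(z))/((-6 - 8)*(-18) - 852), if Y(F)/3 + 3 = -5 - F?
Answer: -222484/75 ≈ -2966.5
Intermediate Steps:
Y(F) = -24 - 3*F (Y(F) = -9 + 3*(-5 - F) = -9 + (-15 - 3*F) = -24 - 3*F)
z = 13 (z = 24 - 11 = 13)
o(y) = 2*y*(-24 - 3*y) (o(y) = (-24 - 3*y)*(y + y) = (-24 - 3*y)*(2*y) = 2*y*(-24 - 3*y))
-2961 - (-1634 + o(z))/((-6 - 8)*(-18) - 852) = -2961 - (-1634 - 6*13*(8 + 13))/((-6 - 8)*(-18) - 852) = -2961 - (-1634 - 6*13*21)/(-14*(-18) - 852) = -2961 - (-1634 - 1638)/(252 - 852) = -2961 - (-3272)/(-600) = -2961 - (-3272)*(-1)/600 = -2961 - 1*409/75 = -2961 - 409/75 = -222484/75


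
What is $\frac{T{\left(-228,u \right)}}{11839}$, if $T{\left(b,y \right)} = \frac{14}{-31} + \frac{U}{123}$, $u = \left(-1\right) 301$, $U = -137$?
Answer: $- \frac{5969}{45142107} \approx -0.00013223$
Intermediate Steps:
$u = -301$
$T{\left(b,y \right)} = - \frac{5969}{3813}$ ($T{\left(b,y \right)} = \frac{14}{-31} - \frac{137}{123} = 14 \left(- \frac{1}{31}\right) - \frac{137}{123} = - \frac{14}{31} - \frac{137}{123} = - \frac{5969}{3813}$)
$\frac{T{\left(-228,u \right)}}{11839} = - \frac{5969}{3813 \cdot 11839} = \left(- \frac{5969}{3813}\right) \frac{1}{11839} = - \frac{5969}{45142107}$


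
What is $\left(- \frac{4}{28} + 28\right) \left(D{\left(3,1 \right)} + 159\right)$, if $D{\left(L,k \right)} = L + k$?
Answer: $\frac{31785}{7} \approx 4540.7$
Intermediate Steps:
$\left(- \frac{4}{28} + 28\right) \left(D{\left(3,1 \right)} + 159\right) = \left(- \frac{4}{28} + 28\right) \left(\left(3 + 1\right) + 159\right) = \left(\left(-4\right) \frac{1}{28} + 28\right) \left(4 + 159\right) = \left(- \frac{1}{7} + 28\right) 163 = \frac{195}{7} \cdot 163 = \frac{31785}{7}$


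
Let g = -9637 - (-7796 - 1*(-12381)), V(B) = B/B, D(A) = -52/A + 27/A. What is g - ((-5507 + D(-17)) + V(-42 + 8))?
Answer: -148197/17 ≈ -8717.5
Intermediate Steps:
D(A) = -25/A
V(B) = 1
g = -14222 (g = -9637 - (-7796 + 12381) = -9637 - 1*4585 = -9637 - 4585 = -14222)
g - ((-5507 + D(-17)) + V(-42 + 8)) = -14222 - ((-5507 - 25/(-17)) + 1) = -14222 - ((-5507 - 25*(-1/17)) + 1) = -14222 - ((-5507 + 25/17) + 1) = -14222 - (-93594/17 + 1) = -14222 - 1*(-93577/17) = -14222 + 93577/17 = -148197/17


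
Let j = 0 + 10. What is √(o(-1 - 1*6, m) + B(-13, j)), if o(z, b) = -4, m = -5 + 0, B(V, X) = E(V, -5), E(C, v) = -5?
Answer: 3*I ≈ 3.0*I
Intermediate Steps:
j = 10
B(V, X) = -5
m = -5
√(o(-1 - 1*6, m) + B(-13, j)) = √(-4 - 5) = √(-9) = 3*I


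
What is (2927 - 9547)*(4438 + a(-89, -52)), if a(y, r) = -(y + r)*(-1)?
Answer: -28446140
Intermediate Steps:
a(y, r) = r + y (a(y, r) = -(r + y)*(-1) = -(-r - y) = r + y)
(2927 - 9547)*(4438 + a(-89, -52)) = (2927 - 9547)*(4438 + (-52 - 89)) = -6620*(4438 - 141) = -6620*4297 = -28446140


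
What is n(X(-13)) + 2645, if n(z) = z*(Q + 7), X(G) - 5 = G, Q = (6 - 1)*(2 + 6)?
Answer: 2269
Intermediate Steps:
Q = 40 (Q = 5*8 = 40)
X(G) = 5 + G
n(z) = 47*z (n(z) = z*(40 + 7) = z*47 = 47*z)
n(X(-13)) + 2645 = 47*(5 - 13) + 2645 = 47*(-8) + 2645 = -376 + 2645 = 2269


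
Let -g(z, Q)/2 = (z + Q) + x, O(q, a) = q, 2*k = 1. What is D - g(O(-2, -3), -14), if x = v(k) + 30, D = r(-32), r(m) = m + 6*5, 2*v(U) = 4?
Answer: 30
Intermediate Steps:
k = ½ (k = (½)*1 = ½ ≈ 0.50000)
v(U) = 2 (v(U) = (½)*4 = 2)
r(m) = 30 + m (r(m) = m + 30 = 30 + m)
D = -2 (D = 30 - 32 = -2)
x = 32 (x = 2 + 30 = 32)
g(z, Q) = -64 - 2*Q - 2*z (g(z, Q) = -2*((z + Q) + 32) = -2*((Q + z) + 32) = -2*(32 + Q + z) = -64 - 2*Q - 2*z)
D - g(O(-2, -3), -14) = -2 - (-64 - 2*(-14) - 2*(-2)) = -2 - (-64 + 28 + 4) = -2 - 1*(-32) = -2 + 32 = 30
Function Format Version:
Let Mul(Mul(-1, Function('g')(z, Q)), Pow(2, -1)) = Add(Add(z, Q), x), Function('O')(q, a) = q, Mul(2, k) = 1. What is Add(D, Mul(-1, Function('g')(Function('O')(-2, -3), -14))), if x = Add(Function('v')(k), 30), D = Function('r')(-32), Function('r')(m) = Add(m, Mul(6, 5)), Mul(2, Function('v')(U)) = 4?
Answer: 30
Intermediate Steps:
k = Rational(1, 2) (k = Mul(Rational(1, 2), 1) = Rational(1, 2) ≈ 0.50000)
Function('v')(U) = 2 (Function('v')(U) = Mul(Rational(1, 2), 4) = 2)
Function('r')(m) = Add(30, m) (Function('r')(m) = Add(m, 30) = Add(30, m))
D = -2 (D = Add(30, -32) = -2)
x = 32 (x = Add(2, 30) = 32)
Function('g')(z, Q) = Add(-64, Mul(-2, Q), Mul(-2, z)) (Function('g')(z, Q) = Mul(-2, Add(Add(z, Q), 32)) = Mul(-2, Add(Add(Q, z), 32)) = Mul(-2, Add(32, Q, z)) = Add(-64, Mul(-2, Q), Mul(-2, z)))
Add(D, Mul(-1, Function('g')(Function('O')(-2, -3), -14))) = Add(-2, Mul(-1, Add(-64, Mul(-2, -14), Mul(-2, -2)))) = Add(-2, Mul(-1, Add(-64, 28, 4))) = Add(-2, Mul(-1, -32)) = Add(-2, 32) = 30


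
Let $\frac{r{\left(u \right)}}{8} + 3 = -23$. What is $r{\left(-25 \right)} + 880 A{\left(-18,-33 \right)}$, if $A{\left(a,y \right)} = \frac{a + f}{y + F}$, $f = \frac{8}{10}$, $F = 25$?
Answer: $1684$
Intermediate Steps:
$r{\left(u \right)} = -208$ ($r{\left(u \right)} = -24 + 8 \left(-23\right) = -24 - 184 = -208$)
$f = \frac{4}{5}$ ($f = 8 \cdot \frac{1}{10} = \frac{4}{5} \approx 0.8$)
$A{\left(a,y \right)} = \frac{\frac{4}{5} + a}{25 + y}$ ($A{\left(a,y \right)} = \frac{a + \frac{4}{5}}{y + 25} = \frac{\frac{4}{5} + a}{25 + y}$)
$r{\left(-25 \right)} + 880 A{\left(-18,-33 \right)} = -208 + 880 \frac{\frac{4}{5} - 18}{25 - 33} = -208 + 880 \frac{1}{-8} \left(- \frac{86}{5}\right) = -208 + 880 \left(\left(- \frac{1}{8}\right) \left(- \frac{86}{5}\right)\right) = -208 + 880 \cdot \frac{43}{20} = -208 + 1892 = 1684$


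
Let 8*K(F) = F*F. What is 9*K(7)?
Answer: 441/8 ≈ 55.125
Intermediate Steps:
K(F) = F²/8 (K(F) = (F*F)/8 = F²/8)
9*K(7) = 9*((⅛)*7²) = 9*((⅛)*49) = 9*(49/8) = 441/8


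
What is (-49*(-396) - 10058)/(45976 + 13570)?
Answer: 4673/29773 ≈ 0.15695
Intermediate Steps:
(-49*(-396) - 10058)/(45976 + 13570) = (19404 - 10058)/59546 = 9346*(1/59546) = 4673/29773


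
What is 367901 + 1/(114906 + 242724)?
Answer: 131572434631/357630 ≈ 3.6790e+5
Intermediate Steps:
367901 + 1/(114906 + 242724) = 367901 + 1/357630 = 131572434631/357630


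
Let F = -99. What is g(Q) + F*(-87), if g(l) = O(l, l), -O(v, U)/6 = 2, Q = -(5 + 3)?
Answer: 8601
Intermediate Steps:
Q = -8 (Q = -1*8 = -8)
O(v, U) = -12 (O(v, U) = -6*2 = -12)
g(l) = -12
g(Q) + F*(-87) = -12 - 99*(-87) = -12 + 8613 = 8601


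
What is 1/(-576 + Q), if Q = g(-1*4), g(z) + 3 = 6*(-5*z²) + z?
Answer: -1/1063 ≈ -0.00094073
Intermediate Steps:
g(z) = -3 + z - 30*z² (g(z) = -3 + (6*(-5*z²) + z) = -3 + (-30*z² + z) = -3 + (z - 30*z²) = -3 + z - 30*z²)
Q = -487 (Q = -3 - 1*4 - 30*(-1*4)² = -3 - 4 - 30*(-4)² = -3 - 4 - 30*16 = -3 - 4 - 480 = -487)
1/(-576 + Q) = 1/(-576 - 487) = 1/(-1063) = -1/1063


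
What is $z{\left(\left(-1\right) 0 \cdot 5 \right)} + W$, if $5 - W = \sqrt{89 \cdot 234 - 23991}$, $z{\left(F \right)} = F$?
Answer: $5 - i \sqrt{3165} \approx 5.0 - 56.258 i$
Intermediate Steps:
$W = 5 - i \sqrt{3165}$ ($W = 5 - \sqrt{89 \cdot 234 - 23991} = 5 - \sqrt{20826 - 23991} = 5 - \sqrt{-3165} = 5 - i \sqrt{3165} \approx 5.0 - 56.258 i$)
$z{\left(\left(-1\right) 0 \cdot 5 \right)} + W = \left(-1\right) 0 \cdot 5 + \left(5 - i \sqrt{3165}\right) = 0 \cdot 5 + \left(5 - i \sqrt{3165}\right) = 0 + \left(5 - i \sqrt{3165}\right) = 5 - i \sqrt{3165}$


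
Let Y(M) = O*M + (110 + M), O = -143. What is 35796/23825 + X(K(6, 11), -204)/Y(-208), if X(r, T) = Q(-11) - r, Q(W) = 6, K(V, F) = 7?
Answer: 1061184391/706315950 ≈ 1.5024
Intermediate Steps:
Y(M) = 110 - 142*M (Y(M) = -143*M + (110 + M) = 110 - 142*M)
X(r, T) = 6 - r
35796/23825 + X(K(6, 11), -204)/Y(-208) = 35796/23825 + (6 - 1*7)/(110 - 142*(-208)) = 35796*(1/23825) + (6 - 7)/(110 + 29536) = 35796/23825 - 1/29646 = 1061184391/706315950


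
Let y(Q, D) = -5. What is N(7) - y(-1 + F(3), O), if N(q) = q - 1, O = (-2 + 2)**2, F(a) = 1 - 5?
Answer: 11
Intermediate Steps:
F(a) = -4
O = 0 (O = 0**2 = 0)
N(q) = -1 + q
N(7) - y(-1 + F(3), O) = (-1 + 7) - 1*(-5) = 6 + 5 = 11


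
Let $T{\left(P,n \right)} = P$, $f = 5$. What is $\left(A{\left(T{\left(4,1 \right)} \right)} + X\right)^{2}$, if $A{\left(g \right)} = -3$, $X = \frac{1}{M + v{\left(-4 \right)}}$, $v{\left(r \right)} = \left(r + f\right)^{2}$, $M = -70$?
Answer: $\frac{43264}{4761} \approx 9.0872$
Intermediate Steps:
$v{\left(r \right)} = \left(5 + r\right)^{2}$ ($v{\left(r \right)} = \left(r + 5\right)^{2} = \left(5 + r\right)^{2}$)
$X = - \frac{1}{69}$ ($X = \frac{1}{-70 + \left(5 - 4\right)^{2}} = \frac{1}{-70 + 1^{2}} = \frac{1}{-70 + 1} = \frac{1}{-69} = - \frac{1}{69} \approx -0.014493$)
$\left(A{\left(T{\left(4,1 \right)} \right)} + X\right)^{2} = \left(-3 - \frac{1}{69}\right)^{2} = \left(- \frac{208}{69}\right)^{2} = \frac{43264}{4761}$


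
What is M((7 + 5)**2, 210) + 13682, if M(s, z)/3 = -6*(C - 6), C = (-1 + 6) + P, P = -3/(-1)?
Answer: 13646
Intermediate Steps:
P = 3 (P = -3*(-1) = 3)
C = 8 (C = (-1 + 6) + 3 = 5 + 3 = 8)
M(s, z) = -36 (M(s, z) = 3*(-6*(8 - 6)) = 3*(-6*2) = 3*(-12) = -36)
M((7 + 5)**2, 210) + 13682 = -36 + 13682 = 13646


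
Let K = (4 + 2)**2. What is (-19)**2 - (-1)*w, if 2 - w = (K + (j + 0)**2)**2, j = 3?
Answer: -1662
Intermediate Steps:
K = 36 (K = 6**2 = 36)
w = -2023 (w = 2 - (36 + (3 + 0)**2)**2 = 2 - (36 + 3**2)**2 = 2 - (36 + 9)**2 = 2 - 1*45**2 = 2 - 1*2025 = 2 - 2025 = -2023)
(-19)**2 - (-1)*w = (-19)**2 - (-1)*(-2023) = 361 - 1*2023 = 361 - 2023 = -1662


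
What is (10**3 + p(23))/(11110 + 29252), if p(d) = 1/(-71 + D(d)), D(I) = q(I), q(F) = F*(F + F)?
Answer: 987001/39837294 ≈ 0.024776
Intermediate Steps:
q(F) = 2*F**2 (q(F) = F*(2*F) = 2*F**2)
D(I) = 2*I**2
p(d) = 1/(-71 + 2*d**2)
(10**3 + p(23))/(11110 + 29252) = (10**3 + 1/(-71 + 2*23**2))/(11110 + 29252) = (1000 + 1/(-71 + 2*529))/40362 = (1000 + 1/(-71 + 1058))*(1/40362) = (1000 + 1/987)*(1/40362) = (987001/987)*(1/40362) = 987001/39837294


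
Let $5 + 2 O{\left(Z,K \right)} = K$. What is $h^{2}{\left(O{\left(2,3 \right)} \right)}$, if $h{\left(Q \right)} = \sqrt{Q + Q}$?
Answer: $-2$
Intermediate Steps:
$O{\left(Z,K \right)} = - \frac{5}{2} + \frac{K}{2}$
$h{\left(Q \right)} = \sqrt{2} \sqrt{Q}$ ($h{\left(Q \right)} = \sqrt{2 Q} = \sqrt{2} \sqrt{Q}$)
$h^{2}{\left(O{\left(2,3 \right)} \right)} = \left(\sqrt{2} \sqrt{- \frac{5}{2} + \frac{1}{2} \cdot 3}\right)^{2} = \left(\sqrt{2} \sqrt{- \frac{5}{2} + \frac{3}{2}}\right)^{2} = \left(\sqrt{2} \sqrt{-1}\right)^{2} = \left(\sqrt{2} i\right)^{2} = \left(i \sqrt{2}\right)^{2} = -2$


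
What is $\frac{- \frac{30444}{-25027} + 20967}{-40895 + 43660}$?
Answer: $\frac{524771553}{69199655} \approx 7.5834$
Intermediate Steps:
$\frac{- \frac{30444}{-25027} + 20967}{-40895 + 43660} = \frac{\left(-30444\right) \left(- \frac{1}{25027}\right) + 20967}{2765} = \left(\frac{30444}{25027} + 20967\right) \frac{1}{2765} = \frac{524771553}{25027} \cdot \frac{1}{2765} = \frac{524771553}{69199655}$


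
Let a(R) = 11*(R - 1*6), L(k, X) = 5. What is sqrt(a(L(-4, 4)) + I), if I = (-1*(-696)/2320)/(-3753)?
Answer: I*sqrt(191279290)/4170 ≈ 3.3166*I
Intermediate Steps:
a(R) = -66 + 11*R (a(R) = 11*(R - 6) = 11*(-6 + R) = -66 + 11*R)
I = -1/12510 (I = (696*(1/2320))*(-1/3753) = (3/10)*(-1/3753) = -1/12510 ≈ -7.9936e-5)
sqrt(a(L(-4, 4)) + I) = sqrt((-66 + 11*5) - 1/12510) = sqrt((-66 + 55) - 1/12510) = sqrt(-11 - 1/12510) = sqrt(-137611/12510) = I*sqrt(191279290)/4170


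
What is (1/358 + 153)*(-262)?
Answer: -7175525/179 ≈ -40087.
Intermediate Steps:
(1/358 + 153)*(-262) = (54775/358)*(-262) = -7175525/179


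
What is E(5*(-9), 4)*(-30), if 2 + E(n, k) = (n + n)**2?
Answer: -242940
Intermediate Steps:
E(n, k) = -2 + 4*n**2 (E(n, k) = -2 + (n + n)**2 = -2 + (2*n)**2 = -2 + 4*n**2)
E(5*(-9), 4)*(-30) = (-2 + 4*(5*(-9))**2)*(-30) = (-2 + 4*(-45)**2)*(-30) = (-2 + 4*2025)*(-30) = (-2 + 8100)*(-30) = 8098*(-30) = -242940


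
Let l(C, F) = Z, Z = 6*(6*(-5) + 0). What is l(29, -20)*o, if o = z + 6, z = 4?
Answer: -1800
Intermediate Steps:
Z = -180 (Z = 6*(-30 + 0) = 6*(-30) = -180)
o = 10 (o = 4 + 6 = 10)
l(C, F) = -180
l(29, -20)*o = -180*10 = -1800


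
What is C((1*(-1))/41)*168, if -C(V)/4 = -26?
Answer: 17472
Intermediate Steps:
C(V) = 104 (C(V) = -4*(-26) = 104)
C((1*(-1))/41)*168 = 104*168 = 17472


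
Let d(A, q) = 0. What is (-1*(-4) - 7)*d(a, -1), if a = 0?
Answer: 0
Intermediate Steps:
(-1*(-4) - 7)*d(a, -1) = (-1*(-4) - 7)*0 = (4 - 7)*0 = -3*0 = 0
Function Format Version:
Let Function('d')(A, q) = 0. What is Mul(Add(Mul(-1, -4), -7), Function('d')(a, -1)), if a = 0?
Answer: 0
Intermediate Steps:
Mul(Add(Mul(-1, -4), -7), Function('d')(a, -1)) = Mul(Add(Mul(-1, -4), -7), 0) = Mul(Add(4, -7), 0) = Mul(-3, 0) = 0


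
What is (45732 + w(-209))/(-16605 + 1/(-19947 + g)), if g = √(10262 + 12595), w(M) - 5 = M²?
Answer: -590736844709298126/109700343734090671 + 89418*√22857/109700343734090671 ≈ -5.3850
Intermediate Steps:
w(M) = 5 + M²
g = √22857 ≈ 151.19
(45732 + w(-209))/(-16605 + 1/(-19947 + g)) = (45732 + (5 + (-209)²))/(-16605 + 1/(-19947 + √22857)) = (45732 + (5 + 43681))/(-16605 + 1/(-19947 + √22857)) = (45732 + 43686)/(-16605 + 1/(-19947 + √22857)) = 89418/(-16605 + 1/(-19947 + √22857))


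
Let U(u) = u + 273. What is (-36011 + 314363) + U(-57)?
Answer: 278568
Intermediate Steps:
U(u) = 273 + u
(-36011 + 314363) + U(-57) = (-36011 + 314363) + (273 - 57) = 278352 + 216 = 278568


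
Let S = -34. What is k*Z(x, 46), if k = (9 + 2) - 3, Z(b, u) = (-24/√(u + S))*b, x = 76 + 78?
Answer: -4928*√3 ≈ -8535.5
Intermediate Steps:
x = 154
Z(b, u) = -24*b/√(-34 + u) (Z(b, u) = (-24/√(u - 34))*b = (-24/√(-34 + u))*b = -24*b/√(-34 + u))
k = 8 (k = 11 - 3 = 8)
k*Z(x, 46) = 8*(-24*154/√(-34 + 46)) = 8*(-24*154/√12) = 8*(-24*154*√3/6) = 8*(-616*√3) = -4928*√3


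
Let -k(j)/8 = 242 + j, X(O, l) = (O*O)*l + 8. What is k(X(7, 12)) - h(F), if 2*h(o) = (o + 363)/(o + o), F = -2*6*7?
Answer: -750755/112 ≈ -6703.2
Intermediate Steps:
X(O, l) = 8 + l*O**2 (X(O, l) = O**2*l + 8 = l*O**2 + 8 = 8 + l*O**2)
F = -84 (F = -12*7 = -84)
h(o) = (363 + o)/(4*o) (h(o) = ((o + 363)/(o + o))/2 = ((363 + o)/((2*o)))/2 = ((363 + o)*(1/(2*o)))/2 = ((363 + o)/(2*o))/2 = (363 + o)/(4*o))
k(j) = -1936 - 8*j (k(j) = -8*(242 + j) = -1936 - 8*j)
k(X(7, 12)) - h(F) = (-1936 - 8*(8 + 12*7**2)) - (363 - 84)/(4*(-84)) = (-1936 - 8*(8 + 12*49)) - (-1)*279/(4*84) = (-1936 - 8*(8 + 588)) - 1*(-93/112) = (-1936 - 8*596) + 93/112 = (-1936 - 4768) + 93/112 = -6704 + 93/112 = -750755/112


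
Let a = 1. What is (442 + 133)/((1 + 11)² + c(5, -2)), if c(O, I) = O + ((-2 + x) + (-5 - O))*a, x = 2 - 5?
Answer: 575/134 ≈ 4.2910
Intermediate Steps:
x = -3
c(O, I) = -10 (c(O, I) = O + ((-2 - 3) + (-5 - O))*1 = O + (-5 + (-5 - O))*1 = O + (-10 - O)*1 = O + (-10 - O) = -10)
(442 + 133)/((1 + 11)² + c(5, -2)) = (442 + 133)/((1 + 11)² - 10) = 575/(12² - 10) = 575/(144 - 10) = 575/134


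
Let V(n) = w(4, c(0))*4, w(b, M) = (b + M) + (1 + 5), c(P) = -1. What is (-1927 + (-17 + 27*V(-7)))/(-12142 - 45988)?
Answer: 486/29065 ≈ 0.016721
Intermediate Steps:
w(b, M) = 6 + M + b (w(b, M) = (M + b) + 6 = 6 + M + b)
V(n) = 36 (V(n) = (6 - 1 + 4)*4 = 9*4 = 36)
(-1927 + (-17 + 27*V(-7)))/(-12142 - 45988) = (-1927 + (-17 + 27*36))/(-12142 - 45988) = (-1927 + (-17 + 972))/(-58130) = (-1927 + 955)*(-1/58130) = -972*(-1/58130) = 486/29065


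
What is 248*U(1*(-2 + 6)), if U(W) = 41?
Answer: 10168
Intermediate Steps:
248*U(1*(-2 + 6)) = 248*41 = 10168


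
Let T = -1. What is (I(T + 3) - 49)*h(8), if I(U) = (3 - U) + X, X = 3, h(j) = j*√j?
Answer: -720*√2 ≈ -1018.2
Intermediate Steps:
h(j) = j^(3/2)
I(U) = 6 - U (I(U) = (3 - U) + 3 = 6 - U)
(I(T + 3) - 49)*h(8) = ((6 - (-1 + 3)) - 49)*8^(3/2) = ((6 - 1*2) - 49)*(16*√2) = ((6 - 2) - 49)*(16*√2) = (4 - 49)*(16*√2) = -720*√2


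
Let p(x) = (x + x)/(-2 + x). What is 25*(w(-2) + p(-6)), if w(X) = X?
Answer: -25/2 ≈ -12.500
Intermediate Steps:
p(x) = 2*x/(-2 + x) (p(x) = (2*x)/(-2 + x) = 2*x/(-2 + x))
25*(w(-2) + p(-6)) = 25*(-2 + 2*(-6)/(-2 - 6)) = 25*(-2 + 2*(-6)/(-8)) = 25*(-2 + 2*(-6)*(-⅛)) = 25*(-2 + 3/2) = 25*(-½) = -25/2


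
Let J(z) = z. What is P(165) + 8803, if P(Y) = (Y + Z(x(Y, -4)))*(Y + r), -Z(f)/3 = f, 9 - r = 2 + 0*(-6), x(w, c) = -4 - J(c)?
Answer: 37183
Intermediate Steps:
x(w, c) = -4 - c
r = 7 (r = 9 - (2 + 0*(-6)) = 9 - (2 + 0) = 9 - 1*2 = 9 - 2 = 7)
Z(f) = -3*f
P(Y) = Y*(7 + Y) (P(Y) = (Y - 3*(-4 - 1*(-4)))*(Y + 7) = (Y - 3*(-4 + 4))*(7 + Y) = (Y - 3*0)*(7 + Y) = (Y + 0)*(7 + Y) = Y*(7 + Y))
P(165) + 8803 = 165*(7 + 165) + 8803 = 165*172 + 8803 = 28380 + 8803 = 37183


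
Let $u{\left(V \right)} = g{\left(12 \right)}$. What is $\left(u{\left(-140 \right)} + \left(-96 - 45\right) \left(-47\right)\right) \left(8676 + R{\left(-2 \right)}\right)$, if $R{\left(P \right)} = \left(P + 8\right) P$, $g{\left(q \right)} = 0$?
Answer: $57416328$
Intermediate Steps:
$u{\left(V \right)} = 0$
$R{\left(P \right)} = P \left(8 + P\right)$ ($R{\left(P \right)} = \left(8 + P\right) P = P \left(8 + P\right)$)
$\left(u{\left(-140 \right)} + \left(-96 - 45\right) \left(-47\right)\right) \left(8676 + R{\left(-2 \right)}\right) = \left(0 + \left(-96 - 45\right) \left(-47\right)\right) \left(8676 - 2 \left(8 - 2\right)\right) = \left(0 - -6627\right) \left(8676 - 12\right) = \left(0 + 6627\right) \left(8676 - 12\right) = 6627 \cdot 8664 = 57416328$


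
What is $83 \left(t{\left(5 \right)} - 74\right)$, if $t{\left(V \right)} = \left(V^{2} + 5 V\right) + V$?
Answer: $-1577$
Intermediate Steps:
$t{\left(V \right)} = V^{2} + 6 V$
$83 \left(t{\left(5 \right)} - 74\right) = 83 \left(5 \left(6 + 5\right) - 74\right) = 83 \left(5 \cdot 11 - 74\right) = 83 \left(55 - 74\right) = 83 \left(-19\right) = -1577$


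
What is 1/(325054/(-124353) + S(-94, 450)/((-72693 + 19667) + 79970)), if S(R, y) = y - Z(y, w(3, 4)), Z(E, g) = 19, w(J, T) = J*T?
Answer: -3350567232/8704658833 ≈ -0.38492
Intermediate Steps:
S(R, y) = -19 + y (S(R, y) = y - 1*19 = y - 19 = -19 + y)
1/(325054/(-124353) + S(-94, 450)/((-72693 + 19667) + 79970)) = 1/(325054/(-124353) + (-19 + 450)/((-72693 + 19667) + 79970)) = 1/(325054*(-1/124353) + 431/(-53026 + 79970)) = 1/(-325054/124353 + 431/26944) = 1/(-8704658833/3350567232) = -3350567232/8704658833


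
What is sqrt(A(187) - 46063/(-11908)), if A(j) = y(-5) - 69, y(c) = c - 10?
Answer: I*sqrt(2840680193)/5954 ≈ 8.9516*I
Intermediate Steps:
y(c) = -10 + c
A(j) = -84 (A(j) = (-10 - 5) - 69 = -15 - 69 = -84)
sqrt(A(187) - 46063/(-11908)) = sqrt(-84 - 46063/(-11908)) = sqrt(-84 - 46063*(-1/11908)) = sqrt(-84 + 46063/11908) = sqrt(-954209/11908) = I*sqrt(2840680193)/5954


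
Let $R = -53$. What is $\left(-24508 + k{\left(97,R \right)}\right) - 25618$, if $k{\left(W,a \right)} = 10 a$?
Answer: $-50656$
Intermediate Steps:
$\left(-24508 + k{\left(97,R \right)}\right) - 25618 = \left(-24508 + 10 \left(-53\right)\right) - 25618 = \left(-24508 - 530\right) - 25618 = -25038 - 25618 = -50656$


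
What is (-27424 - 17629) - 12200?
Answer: -57253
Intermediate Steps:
(-27424 - 17629) - 12200 = -45053 - 12200 = -57253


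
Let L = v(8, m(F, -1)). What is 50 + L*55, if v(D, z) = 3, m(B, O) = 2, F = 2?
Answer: 215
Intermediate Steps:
L = 3
50 + L*55 = 50 + 3*55 = 50 + 165 = 215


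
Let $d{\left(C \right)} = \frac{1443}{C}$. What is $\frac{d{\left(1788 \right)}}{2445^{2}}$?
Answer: $\frac{481}{3562902900} \approx 1.35 \cdot 10^{-7}$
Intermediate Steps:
$\frac{d{\left(1788 \right)}}{2445^{2}} = \frac{1443 \cdot \frac{1}{1788}}{2445^{2}} = \frac{1443 \cdot \frac{1}{1788}}{5978025} = \frac{481}{596} \cdot \frac{1}{5978025} = \frac{481}{3562902900}$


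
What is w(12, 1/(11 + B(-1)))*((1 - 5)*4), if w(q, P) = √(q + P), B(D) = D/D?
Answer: -8*√435/3 ≈ -55.618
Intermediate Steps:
B(D) = 1
w(q, P) = √(P + q)
w(12, 1/(11 + B(-1)))*((1 - 5)*4) = √(1/(11 + 1) + 12)*((1 - 5)*4) = √(1/12 + 12)*(-4*4) = √(1/12 + 12)*(-16) = √(145/12)*(-16) = (√435/6)*(-16) = -8*√435/3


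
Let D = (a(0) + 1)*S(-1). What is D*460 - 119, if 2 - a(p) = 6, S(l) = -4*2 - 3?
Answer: 15061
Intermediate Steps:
S(l) = -11 (S(l) = -8 - 3 = -11)
a(p) = -4 (a(p) = 2 - 1*6 = 2 - 6 = -4)
D = 33 (D = (-4 + 1)*(-11) = -3*(-11) = 33)
D*460 - 119 = 33*460 - 119 = 15180 - 119 = 15061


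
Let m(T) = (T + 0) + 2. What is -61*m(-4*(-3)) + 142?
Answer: -712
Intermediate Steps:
m(T) = 2 + T (m(T) = T + 2 = 2 + T)
-61*m(-4*(-3)) + 142 = -61*(2 - 4*(-3)) + 142 = -61*(2 + 12) + 142 = -61*14 + 142 = -854 + 142 = -712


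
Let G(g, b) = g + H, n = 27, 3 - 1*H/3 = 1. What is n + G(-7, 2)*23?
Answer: 4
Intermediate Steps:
H = 6 (H = 9 - 3*1 = 9 - 3 = 6)
G(g, b) = 6 + g (G(g, b) = g + 6 = 6 + g)
n + G(-7, 2)*23 = 27 + (6 - 7)*23 = 27 - 1*23 = 27 - 23 = 4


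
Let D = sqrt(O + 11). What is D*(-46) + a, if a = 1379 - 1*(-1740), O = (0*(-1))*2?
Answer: 3119 - 46*sqrt(11) ≈ 2966.4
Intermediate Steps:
O = 0 (O = 0*2 = 0)
a = 3119 (a = 1379 + 1740 = 3119)
D = sqrt(11) (D = sqrt(0 + 11) = sqrt(11) ≈ 3.3166)
D*(-46) + a = sqrt(11)*(-46) + 3119 = -46*sqrt(11) + 3119 = 3119 - 46*sqrt(11)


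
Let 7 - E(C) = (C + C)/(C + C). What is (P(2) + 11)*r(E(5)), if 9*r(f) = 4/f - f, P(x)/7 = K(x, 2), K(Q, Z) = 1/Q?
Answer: -232/27 ≈ -8.5926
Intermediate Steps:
P(x) = 7/x
E(C) = 6 (E(C) = 7 - (C + C)/(C + C) = 7 - 2*C/(2*C) = 7 - 2*C*1/(2*C) = 7 - 1*1 = 7 - 1 = 6)
r(f) = -f/9 + 4/(9*f) (r(f) = (4/f - f)/9 = (-f + 4/f)/9 = -f/9 + 4/(9*f))
(P(2) + 11)*r(E(5)) = (7/2 + 11)*((⅑)*(4 - 1*6²)/6) = (7*(½) + 11)*((⅑)*(⅙)*(4 - 1*36)) = (7/2 + 11)*((⅑)*(⅙)*(4 - 36)) = 29*((⅑)*(⅙)*(-32))/2 = (29/2)*(-16/27) = -232/27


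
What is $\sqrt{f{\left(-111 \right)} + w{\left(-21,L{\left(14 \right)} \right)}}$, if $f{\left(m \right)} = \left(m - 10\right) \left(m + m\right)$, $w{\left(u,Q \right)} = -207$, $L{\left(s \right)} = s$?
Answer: $\sqrt{26655} \approx 163.26$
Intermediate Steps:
$f{\left(m \right)} = 2 m \left(-10 + m\right)$ ($f{\left(m \right)} = \left(-10 + m\right) 2 m = 2 m \left(-10 + m\right)$)
$\sqrt{f{\left(-111 \right)} + w{\left(-21,L{\left(14 \right)} \right)}} = \sqrt{2 \left(-111\right) \left(-10 - 111\right) - 207} = \sqrt{2 \left(-111\right) \left(-121\right) - 207} = \sqrt{26862 - 207} = \sqrt{26655}$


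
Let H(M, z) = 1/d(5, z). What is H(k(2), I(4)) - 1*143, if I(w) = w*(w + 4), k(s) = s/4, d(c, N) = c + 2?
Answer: -1000/7 ≈ -142.86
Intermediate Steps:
d(c, N) = 2 + c
k(s) = s/4 (k(s) = s*(¼) = s/4)
I(w) = w*(4 + w)
H(M, z) = ⅐ (H(M, z) = 1/(2 + 5) = 1/7 = ⅐)
H(k(2), I(4)) - 1*143 = ⅐ - 1*143 = ⅐ - 143 = -1000/7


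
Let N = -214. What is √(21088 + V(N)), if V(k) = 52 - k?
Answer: √21354 ≈ 146.13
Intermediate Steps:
√(21088 + V(N)) = √(21088 + (52 - 1*(-214))) = √(21088 + (52 + 214)) = √(21088 + 266) = √21354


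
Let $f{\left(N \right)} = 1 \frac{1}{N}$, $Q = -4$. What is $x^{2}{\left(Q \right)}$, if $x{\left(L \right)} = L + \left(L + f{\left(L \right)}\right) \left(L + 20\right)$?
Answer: $5184$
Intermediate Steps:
$f{\left(N \right)} = \frac{1}{N}$
$x{\left(L \right)} = L + \left(20 + L\right) \left(L + \frac{1}{L}\right)$ ($x{\left(L \right)} = L + \left(L + \frac{1}{L}\right) \left(L + 20\right) = L + \left(L + \frac{1}{L}\right) \left(20 + L\right) = L + \left(20 + L\right) \left(L + \frac{1}{L}\right)$)
$x^{2}{\left(Q \right)} = \left(1 + \left(-4\right)^{2} + \frac{20}{-4} + 21 \left(-4\right)\right)^{2} = \left(1 + 16 + 20 \left(- \frac{1}{4}\right) - 84\right)^{2} = \left(1 + 16 - 5 - 84\right)^{2} = \left(-72\right)^{2} = 5184$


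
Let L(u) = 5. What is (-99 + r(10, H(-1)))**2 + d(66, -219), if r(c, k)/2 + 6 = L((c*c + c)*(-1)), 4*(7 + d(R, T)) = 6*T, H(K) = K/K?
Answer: 19731/2 ≈ 9865.5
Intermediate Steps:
H(K) = 1
d(R, T) = -7 + 3*T/2 (d(R, T) = -7 + (6*T)/4 = -7 + 3*T/2)
r(c, k) = -2 (r(c, k) = -12 + 2*5 = -12 + 10 = -2)
(-99 + r(10, H(-1)))**2 + d(66, -219) = (-99 - 2)**2 + (-7 + (3/2)*(-219)) = (-101)**2 + (-7 - 657/2) = 10201 - 671/2 = 19731/2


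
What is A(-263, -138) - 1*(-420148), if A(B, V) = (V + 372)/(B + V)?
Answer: 168479114/401 ≈ 4.2015e+5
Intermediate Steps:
A(B, V) = (372 + V)/(B + V)
A(-263, -138) - 1*(-420148) = (372 - 138)/(-263 - 138) - 1*(-420148) = 234/(-401) + 420148 = -1/401*234 + 420148 = -234/401 + 420148 = 168479114/401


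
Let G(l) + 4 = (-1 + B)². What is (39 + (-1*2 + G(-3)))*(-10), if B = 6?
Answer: -580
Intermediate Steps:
G(l) = 21 (G(l) = -4 + (-1 + 6)² = -4 + 5² = -4 + 25 = 21)
(39 + (-1*2 + G(-3)))*(-10) = (39 + (-1*2 + 21))*(-10) = (39 + (-2 + 21))*(-10) = (39 + 19)*(-10) = 58*(-10) = -580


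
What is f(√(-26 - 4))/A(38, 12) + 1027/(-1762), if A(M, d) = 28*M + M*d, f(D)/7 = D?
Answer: -1027/1762 + 7*I*√30/1520 ≈ -0.58286 + 0.025224*I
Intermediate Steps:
f(D) = 7*D
f(√(-26 - 4))/A(38, 12) + 1027/(-1762) = (7*√(-26 - 4))/((38*(28 + 12))) + 1027/(-1762) = (7*√(-30))/((38*40)) + 1027*(-1/1762) = (7*(I*√30))/1520 - 1027/1762 = (7*I*√30)*(1/1520) - 1027/1762 = 7*I*√30/1520 - 1027/1762 = -1027/1762 + 7*I*√30/1520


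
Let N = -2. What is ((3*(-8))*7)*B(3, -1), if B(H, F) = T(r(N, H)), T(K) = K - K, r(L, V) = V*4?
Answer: 0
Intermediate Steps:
r(L, V) = 4*V
T(K) = 0
B(H, F) = 0
((3*(-8))*7)*B(3, -1) = ((3*(-8))*7)*0 = -24*7*0 = -168*0 = 0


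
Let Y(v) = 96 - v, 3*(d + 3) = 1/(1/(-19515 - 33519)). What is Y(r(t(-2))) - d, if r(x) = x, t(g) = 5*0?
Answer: 17777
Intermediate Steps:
t(g) = 0
d = -17681 (d = -3 + 1/(3*(1/(-19515 - 33519))) = -3 + 1/(3*(1/(-53034))) = -3 + 1/(3*(-1/53034)) = -3 + (⅓)*(-53034) = -3 - 17678 = -17681)
Y(r(t(-2))) - d = (96 - 1*0) - 1*(-17681) = (96 + 0) + 17681 = 96 + 17681 = 17777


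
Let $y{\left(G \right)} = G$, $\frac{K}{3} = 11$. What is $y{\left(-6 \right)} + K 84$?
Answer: $2766$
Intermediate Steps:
$K = 33$ ($K = 3 \cdot 11 = 33$)
$y{\left(-6 \right)} + K 84 = -6 + 33 \cdot 84 = -6 + 2772 = 2766$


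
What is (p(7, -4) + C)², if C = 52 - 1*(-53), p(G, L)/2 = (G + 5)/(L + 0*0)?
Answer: 9801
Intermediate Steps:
p(G, L) = 2*(5 + G)/L (p(G, L) = 2*((G + 5)/(L + 0*0)) = 2*((5 + G)/(L + 0)) = 2*((5 + G)/L) = 2*(5 + G)/L)
C = 105 (C = 52 + 53 = 105)
(p(7, -4) + C)² = (2*(5 + 7)/(-4) + 105)² = (2*(-¼)*12 + 105)² = (-6 + 105)² = 99² = 9801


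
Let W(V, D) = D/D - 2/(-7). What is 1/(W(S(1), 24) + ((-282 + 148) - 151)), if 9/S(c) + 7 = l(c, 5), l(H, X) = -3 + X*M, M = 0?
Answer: -7/1986 ≈ -0.0035247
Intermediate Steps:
l(H, X) = -3 (l(H, X) = -3 + X*0 = -3 + 0 = -3)
S(c) = -9/10 (S(c) = 9/(-7 - 3) = 9/(-10) = 9*(-1/10) = -9/10)
W(V, D) = 9/7 (W(V, D) = 1 - 2*(-1/7) = 1 + 2/7 = 9/7)
1/(W(S(1), 24) + ((-282 + 148) - 151)) = 1/(9/7 + ((-282 + 148) - 151)) = 1/(9/7 + (-134 - 151)) = 1/(9/7 - 285) = 1/(-1986/7) = -7/1986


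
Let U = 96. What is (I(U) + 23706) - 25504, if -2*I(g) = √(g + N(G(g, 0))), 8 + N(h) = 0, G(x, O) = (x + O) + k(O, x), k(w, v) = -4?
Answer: -1798 - √22 ≈ -1802.7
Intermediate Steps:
G(x, O) = -4 + O + x (G(x, O) = (x + O) - 4 = (O + x) - 4 = -4 + O + x)
N(h) = -8 (N(h) = -8 + 0 = -8)
I(g) = -√(-8 + g)/2 (I(g) = -√(g - 8)/2 = -√(-8 + g)/2)
(I(U) + 23706) - 25504 = (-√(-8 + 96)/2 + 23706) - 25504 = (-√22 + 23706) - 25504 = (23706 - √22) - 25504 = -1798 - √22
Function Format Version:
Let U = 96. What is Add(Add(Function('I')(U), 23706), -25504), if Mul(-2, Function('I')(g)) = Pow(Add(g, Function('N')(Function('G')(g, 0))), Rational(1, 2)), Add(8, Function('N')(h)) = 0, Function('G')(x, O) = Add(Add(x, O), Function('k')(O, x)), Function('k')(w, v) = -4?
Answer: Add(-1798, Mul(-1, Pow(22, Rational(1, 2)))) ≈ -1802.7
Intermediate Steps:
Function('G')(x, O) = Add(-4, O, x) (Function('G')(x, O) = Add(Add(x, O), -4) = Add(Add(O, x), -4) = Add(-4, O, x))
Function('N')(h) = -8 (Function('N')(h) = Add(-8, 0) = -8)
Function('I')(g) = Mul(Rational(-1, 2), Pow(Add(-8, g), Rational(1, 2))) (Function('I')(g) = Mul(Rational(-1, 2), Pow(Add(g, -8), Rational(1, 2))) = Mul(Rational(-1, 2), Pow(Add(-8, g), Rational(1, 2))))
Add(Add(Function('I')(U), 23706), -25504) = Add(Add(Mul(Rational(-1, 2), Pow(Add(-8, 96), Rational(1, 2))), 23706), -25504) = Add(Add(Mul(Rational(-1, 2), Pow(88, Rational(1, 2))), 23706), -25504) = Add(Add(Mul(Rational(-1, 2), Mul(2, Pow(22, Rational(1, 2)))), 23706), -25504) = Add(Add(Mul(-1, Pow(22, Rational(1, 2))), 23706), -25504) = Add(Add(23706, Mul(-1, Pow(22, Rational(1, 2)))), -25504) = Add(-1798, Mul(-1, Pow(22, Rational(1, 2))))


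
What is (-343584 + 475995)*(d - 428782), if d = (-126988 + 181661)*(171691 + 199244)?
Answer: 2685255419330403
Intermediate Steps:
d = 20280129255 (d = 54673*370935 = 20280129255)
(-343584 + 475995)*(d - 428782) = (-343584 + 475995)*(20280129255 - 428782) = 132411*20279700473 = 2685255419330403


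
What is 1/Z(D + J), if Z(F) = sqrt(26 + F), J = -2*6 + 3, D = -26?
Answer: -I/3 ≈ -0.33333*I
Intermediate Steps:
J = -9 (J = -12 + 3 = -9)
1/Z(D + J) = 1/(sqrt(26 + (-26 - 9))) = 1/(sqrt(26 - 35)) = 1/(sqrt(-9)) = 1/(3*I) = -I/3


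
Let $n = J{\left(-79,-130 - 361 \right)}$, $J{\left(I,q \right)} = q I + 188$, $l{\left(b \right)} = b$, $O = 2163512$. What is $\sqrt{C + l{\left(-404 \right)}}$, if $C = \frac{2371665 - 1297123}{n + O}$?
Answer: $\frac{i \sqrt{217491142477094}}{734163} \approx 20.088 i$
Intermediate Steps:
$J{\left(I,q \right)} = 188 + I q$ ($J{\left(I,q \right)} = I q + 188 = 188 + I q$)
$n = 38977$ ($n = 188 - 79 \left(-130 - 361\right) = 188 - -38789 = 188 + 38789 = 38977$)
$C = \frac{1074542}{2202489}$ ($C = \frac{2371665 - 1297123}{38977 + 2163512} = \frac{1074542}{2202489} \approx 0.48788$)
$\sqrt{C + l{\left(-404 \right)}} = \sqrt{\frac{1074542}{2202489} - 404} = \sqrt{- \frac{888731014}{2202489}} = \frac{i \sqrt{217491142477094}}{734163}$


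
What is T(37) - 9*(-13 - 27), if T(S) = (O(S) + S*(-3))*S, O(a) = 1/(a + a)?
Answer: -7493/2 ≈ -3746.5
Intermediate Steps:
O(a) = 1/(2*a)
T(S) = S*(1/(2*S) - 3*S) (T(S) = (1/(2*S) + S*(-3))*S = (1/(2*S) - 3*S)*S = S*(1/(2*S) - 3*S))
T(37) - 9*(-13 - 27) = (½ - 3*37²) - 9*(-13 - 27) = (½ - 3*1369) - 9*(-40) = (½ - 4107) - 1*(-360) = -8213/2 + 360 = -7493/2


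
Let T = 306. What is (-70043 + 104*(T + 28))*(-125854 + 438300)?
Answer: -11031530922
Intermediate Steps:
(-70043 + 104*(T + 28))*(-125854 + 438300) = (-70043 + 104*(306 + 28))*(-125854 + 438300) = (-70043 + 104*334)*312446 = (-70043 + 34736)*312446 = -35307*312446 = -11031530922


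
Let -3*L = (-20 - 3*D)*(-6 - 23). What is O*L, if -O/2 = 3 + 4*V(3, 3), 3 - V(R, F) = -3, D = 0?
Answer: 10440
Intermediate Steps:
V(R, F) = 6 (V(R, F) = 3 - 1*(-3) = 3 + 3 = 6)
L = -580/3 (L = -(-20 - 3*0)*(-6 - 23)/3 = -(-20 + 0)*(-29)/3 = -(-20)*(-29)/3 = -⅓*580 = -580/3 ≈ -193.33)
O = -54 (O = -2*(3 + 4*6) = -2*(3 + 24) = -2*27 = -54)
O*L = -54*(-580/3) = 10440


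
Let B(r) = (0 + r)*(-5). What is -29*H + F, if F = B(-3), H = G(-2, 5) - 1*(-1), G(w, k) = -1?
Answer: 15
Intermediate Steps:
B(r) = -5*r (B(r) = r*(-5) = -5*r)
H = 0 (H = -1 - 1*(-1) = -1 + 1 = 0)
F = 15 (F = -5*(-3) = 15)
-29*H + F = -29*0 + 15 = 0 + 15 = 15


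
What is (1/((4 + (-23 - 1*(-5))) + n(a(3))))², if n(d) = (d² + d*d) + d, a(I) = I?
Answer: 1/49 ≈ 0.020408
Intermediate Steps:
n(d) = d + 2*d² (n(d) = (d² + d²) + d = 2*d² + d = d + 2*d²)
(1/((4 + (-23 - 1*(-5))) + n(a(3))))² = (1/((4 + (-23 - 1*(-5))) + 3*(1 + 2*3)))² = (1/((4 + (-23 + 5)) + 3*(1 + 6)))² = (1/((4 - 18) + 3*7))² = (1/(-14 + 21))² = (1/7)² = (⅐)² = 1/49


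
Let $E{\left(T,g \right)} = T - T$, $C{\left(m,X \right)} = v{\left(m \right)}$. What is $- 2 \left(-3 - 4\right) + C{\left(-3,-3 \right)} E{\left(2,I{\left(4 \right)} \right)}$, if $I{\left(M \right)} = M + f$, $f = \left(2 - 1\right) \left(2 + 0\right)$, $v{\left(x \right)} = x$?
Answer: $14$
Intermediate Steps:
$C{\left(m,X \right)} = m$
$f = 2$ ($f = 1 \cdot 2 = 2$)
$I{\left(M \right)} = 2 + M$ ($I{\left(M \right)} = M + 2 = 2 + M$)
$E{\left(T,g \right)} = 0$
$- 2 \left(-3 - 4\right) + C{\left(-3,-3 \right)} E{\left(2,I{\left(4 \right)} \right)} = - 2 \left(-3 - 4\right) - 0 = \left(-2\right) \left(-7\right) + 0 = 14 + 0 = 14$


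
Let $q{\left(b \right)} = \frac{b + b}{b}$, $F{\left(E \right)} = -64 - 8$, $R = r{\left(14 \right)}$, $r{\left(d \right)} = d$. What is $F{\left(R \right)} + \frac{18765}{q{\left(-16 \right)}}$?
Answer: $\frac{18621}{2} \approx 9310.5$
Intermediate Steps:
$R = 14$
$F{\left(E \right)} = -72$ ($F{\left(E \right)} = -64 - 8 = -72$)
$q{\left(b \right)} = 2$ ($q{\left(b \right)} = \frac{2 b}{b} = 2$)
$F{\left(R \right)} + \frac{18765}{q{\left(-16 \right)}} = -72 + \frac{18765}{2} = \frac{18621}{2}$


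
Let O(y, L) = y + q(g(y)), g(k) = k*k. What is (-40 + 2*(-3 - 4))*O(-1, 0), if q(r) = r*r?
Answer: 0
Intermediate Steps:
g(k) = k²
q(r) = r²
O(y, L) = y + y⁴ (O(y, L) = y + (y²)² = y + y⁴)
(-40 + 2*(-3 - 4))*O(-1, 0) = (-40 + 2*(-3 - 4))*(-1 + (-1)⁴) = (-40 + 2*(-7))*(-1 + 1) = (-40 - 14)*0 = -54*0 = 0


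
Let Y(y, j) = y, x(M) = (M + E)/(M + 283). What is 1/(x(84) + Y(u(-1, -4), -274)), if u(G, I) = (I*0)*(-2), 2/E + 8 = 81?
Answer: 26791/6134 ≈ 4.3676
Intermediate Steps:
E = 2/73 (E = 2/(-8 + 81) = 2/73 ≈ 0.027397)
u(G, I) = 0 (u(G, I) = 0*(-2) = 0)
x(M) = (2/73 + M)/(283 + M) (x(M) = (M + 2/73)/(M + 283) = (2/73 + M)/(283 + M))
1/(x(84) + Y(u(-1, -4), -274)) = 1/((2/73 + 84)/(283 + 84) + 0) = 1/((6134/73)/367 + 0) = 1/((1/367)*(6134/73) + 0) = 1/(6134/26791 + 0) = 1/(6134/26791) = 26791/6134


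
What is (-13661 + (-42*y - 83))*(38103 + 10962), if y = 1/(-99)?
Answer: -7417613990/11 ≈ -6.7433e+8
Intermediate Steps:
y = -1/99 ≈ -0.010101
(-13661 + (-42*y - 83))*(38103 + 10962) = (-13661 + (-42*(-1/99) - 83))*(38103 + 10962) = (-13661 + (14/33 - 83))*49065 = (-13661 - 2725/33)*49065 = -453538/33*49065 = -7417613990/11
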